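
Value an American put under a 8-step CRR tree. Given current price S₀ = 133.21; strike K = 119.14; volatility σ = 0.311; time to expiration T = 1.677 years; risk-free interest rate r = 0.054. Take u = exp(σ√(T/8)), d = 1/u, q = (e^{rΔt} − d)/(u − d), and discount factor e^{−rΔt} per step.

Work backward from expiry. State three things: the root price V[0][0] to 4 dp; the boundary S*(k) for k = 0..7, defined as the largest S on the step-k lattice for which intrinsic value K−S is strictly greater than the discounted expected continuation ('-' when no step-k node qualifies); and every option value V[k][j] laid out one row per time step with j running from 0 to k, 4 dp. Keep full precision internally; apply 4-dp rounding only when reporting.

params: Δt=0.20963 u=1.15303 d=0.86728 q=0.50430 e^(-rΔt)=0.98874
t_8 payoffs: 76.4997 62.4509 43.7734 18.9423 0.0000 0.0000 0.0000 0.0000 0.0000
t_7: node(7,0) S=49.1655 payoff=69.9745 vs cont=68.6335 → 69.9745 [stop]  node(7,1) S=65.3641 payoff=53.7759 vs cont=52.4349 → 53.7759 [stop]  node(7,2) S=86.8997 payoff=32.2403 vs cont=30.8993 → 32.2403 [stop]  node(7,3) S=115.5307 payoff=3.6093 vs cont=9.2840 → 9.2840 [wait]  node(7,4) S=153.5947 payoff=0.0000 vs cont=0.0000 → 0.0000 [wait]  node(7,5) S=204.1999 payoff=0.0000 vs cont=0.0000 → 0.0000 [wait]  node(7,6) S=271.4779 payoff=0.0000 vs cont=0.0000 → 0.0000 [wait]  node(7,7) S=360.9222 payoff=0.0000 vs cont=0.0000 → 0.0000 [wait]  ⇒ S*(7)=86.8997
t_6: node(6,0) S=56.6891 payoff=62.4509 vs cont=61.1099 → 62.4509 [stop]  node(6,1) S=75.3666 payoff=43.7734 vs cont=42.4324 → 43.7734 [stop]  node(6,2) S=100.1977 payoff=18.9423 vs cont=20.4308 → 20.4308 [wait]  node(6,3) S=133.2100 payoff=0.0000 vs cont=4.5502 → 4.5502 [wait]  node(6,4) S=177.0989 payoff=0.0000 vs cont=0.0000 → 0.0000 [wait]  node(6,5) S=235.4480 payoff=0.0000 vs cont=0.0000 → 0.0000 [wait]  node(6,6) S=313.0214 payoff=0.0000 vs cont=0.0000 → 0.0000 [wait]  ⇒ S*(6)=75.3666
t_5: node(5,0) S=65.3641 payoff=53.7759 vs cont=52.4349 → 53.7759 [stop]  node(5,1) S=86.8997 payoff=32.2403 vs cont=31.6415 → 32.2403 [stop]  node(5,2) S=115.5307 payoff=3.6093 vs cont=12.2824 → 12.2824 [wait]  node(5,3) S=153.5947 payoff=0.0000 vs cont=2.2302 → 2.2302 [wait]  node(5,4) S=204.1999 payoff=0.0000 vs cont=0.0000 → 0.0000 [wait]  node(5,5) S=271.4779 payoff=0.0000 vs cont=0.0000 → 0.0000 [wait]  ⇒ S*(5)=86.8997
t_4: node(4,0) S=75.3666 payoff=43.7734 vs cont=42.4324 → 43.7734 [stop]  node(4,1) S=100.1977 payoff=18.9423 vs cont=21.9259 → 21.9259 [wait]  node(4,2) S=133.2100 payoff=0.0000 vs cont=7.1318 → 7.1318 [wait]  node(4,3) S=177.0989 payoff=0.0000 vs cont=1.0930 → 1.0930 [wait]  node(4,4) S=235.4480 payoff=0.0000 vs cont=0.0000 → 0.0000 [wait]  ⇒ S*(4)=75.3666
t_3: node(3,0) S=86.8997 payoff=32.2403 vs cont=32.3870 → 32.3870 [wait]  node(3,1) S=115.5307 payoff=3.6093 vs cont=14.3024 → 14.3024 [wait]  node(3,2) S=153.5947 payoff=0.0000 vs cont=4.0405 → 4.0405 [wait]  node(3,3) S=204.1999 payoff=0.0000 vs cont=0.5357 → 0.5357 [wait]  ⇒ S*(3)=-
t_2: node(2,0) S=100.1977 payoff=18.9423 vs cont=23.0050 → 23.0050 [wait]  node(2,1) S=133.2100 payoff=0.0000 vs cont=9.0245 → 9.0245 [wait]  node(2,2) S=177.0989 payoff=0.0000 vs cont=2.2474 → 2.2474 [wait]  ⇒ S*(2)=-
t_1: node(1,0) S=115.5307 payoff=3.6093 vs cont=15.7750 → 15.7750 [wait]  node(1,1) S=153.5947 payoff=0.0000 vs cont=5.5437 → 5.5437 [wait]  ⇒ S*(1)=-
t_0: node(0,0) S=133.2100 payoff=0.0000 vs cont=10.4959 → 10.4959 [wait]  ⇒ S*(0)=-

price = 10.4959
boundary = - - - - 75.3666 86.8997 75.3666 86.8997
tree:
10.4959
15.7750 5.5437
23.0050 9.0245 2.2474
32.3870 14.3024 4.0405 0.5357
43.7734 21.9259 7.1318 1.0930 0.0000
53.7759 32.2403 12.2824 2.2302 0.0000 0.0000
62.4509 43.7734 20.4308 4.5502 0.0000 0.0000 0.0000
69.9745 53.7759 32.2403 9.2840 0.0000 0.0000 0.0000 0.0000
76.4997 62.4509 43.7734 18.9423 0.0000 0.0000 0.0000 0.0000 0.0000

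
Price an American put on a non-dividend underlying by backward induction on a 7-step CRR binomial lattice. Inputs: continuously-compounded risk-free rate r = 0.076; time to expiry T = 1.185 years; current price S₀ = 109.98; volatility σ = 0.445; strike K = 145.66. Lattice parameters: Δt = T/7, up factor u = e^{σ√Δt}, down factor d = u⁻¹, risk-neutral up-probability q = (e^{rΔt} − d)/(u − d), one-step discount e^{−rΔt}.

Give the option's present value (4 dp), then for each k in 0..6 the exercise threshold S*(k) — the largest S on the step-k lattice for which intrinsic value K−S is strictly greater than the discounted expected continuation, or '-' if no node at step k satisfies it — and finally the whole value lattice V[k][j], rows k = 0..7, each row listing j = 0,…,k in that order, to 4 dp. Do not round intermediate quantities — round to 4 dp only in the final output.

price = 40.5552
boundary = - 91.5794 76.2574 91.5794 76.2574 91.5794 109.9800
tree:
40.5552
54.0806 27.5233
69.4026 39.2923 15.9784
82.1612 54.0806 24.9100 7.0870
92.7851 69.4026 37.5424 12.3957 1.7384
101.6315 82.1612 54.0806 21.2890 3.4495 0.0000
108.9979 92.7851 69.4026 35.6800 6.8448 0.0000 0.0000
115.1318 101.6315 82.1612 54.0806 13.5822 0.0000 0.0000 0.0000

Δt=0.16929  u=1.20093  d=0.83269  q=0.48952  discount=0.98722
step 7 (expiry): payoffs max(K−S,0) = 115.1318 101.6315 82.1612 54.0806 13.5822 0.0000 0.0000 0.0000
step 6: (k=6,j=0): S=36.6621, (K−S)⁺=108.9979, hold=107.1358 ⇒ V=108.9979 exercise | (k=6,j=1): S=52.8749, (K−S)⁺=92.7851, hold=90.9231 ⇒ V=92.7851 exercise | (k=6,j=2): S=76.2574, (K−S)⁺=69.4026, hold=67.5406 ⇒ V=69.4026 exercise | (k=6,j=3): S=109.9800, (K−S)⁺=35.6800, hold=33.8180 ⇒ V=35.6800 exercise | (k=6,j=4): S=158.6155, (K−S)⁺=0.0000, hold=6.8448 ⇒ V=6.8448 continue | (k=6,j=5): S=228.7587, (K−S)⁺=0.0000, hold=0.0000 ⇒ V=0.0000 continue | (k=6,j=6): S=329.9208, (K−S)⁺=0.0000, hold=0.0000 ⇒ V=0.0000 continue  boundary S*=109.9800
step 5: (k=5,j=0): S=44.0285, (K−S)⁺=101.6315, hold=99.7695 ⇒ V=101.6315 exercise | (k=5,j=1): S=63.4988, (K−S)⁺=82.1612, hold=80.2992 ⇒ V=82.1612 exercise | (k=5,j=2): S=91.5794, (K−S)⁺=54.0806, hold=52.2186 ⇒ V=54.0806 exercise | (k=5,j=3): S=132.0778, (K−S)⁺=13.5822, hold=21.2890 ⇒ V=21.2890 continue | (k=5,j=4): S=190.4854, (K−S)⁺=0.0000, hold=3.4495 ⇒ V=3.4495 continue | (k=5,j=5): S=274.7221, (K−S)⁺=0.0000, hold=0.0000 ⇒ V=0.0000 continue  boundary S*=91.5794
step 4: (k=4,j=0): S=52.8749, (K−S)⁺=92.7851, hold=90.9231 ⇒ V=92.7851 exercise | (k=4,j=1): S=76.2574, (K−S)⁺=69.4026, hold=67.5406 ⇒ V=69.4026 exercise | (k=4,j=2): S=109.9800, (K−S)⁺=35.6800, hold=37.5424 ⇒ V=37.5424 continue | (k=4,j=3): S=158.6155, (K−S)⁺=0.0000, hold=12.3957 ⇒ V=12.3957 continue | (k=4,j=4): S=228.7587, (K−S)⁺=0.0000, hold=1.7384 ⇒ V=1.7384 continue  boundary S*=76.2574
step 3: (k=3,j=0): S=63.4988, (K−S)⁺=82.1612, hold=80.2992 ⇒ V=82.1612 exercise | (k=3,j=1): S=91.5794, (K−S)⁺=54.0806, hold=53.1186 ⇒ V=54.0806 exercise | (k=3,j=2): S=132.0778, (K−S)⁺=13.5822, hold=24.9100 ⇒ V=24.9100 continue | (k=3,j=3): S=190.4854, (K−S)⁺=0.0000, hold=7.0870 ⇒ V=7.0870 continue  boundary S*=91.5794
step 2: (k=2,j=0): S=76.2574, (K−S)⁺=69.4026, hold=67.5406 ⇒ V=69.4026 exercise | (k=2,j=1): S=109.9800, (K−S)⁺=35.6800, hold=39.2923 ⇒ V=39.2923 continue | (k=2,j=2): S=158.6155, (K−S)⁺=0.0000, hold=15.9784 ⇒ V=15.9784 continue  boundary S*=76.2574
step 1: (k=1,j=0): S=91.5794, (K−S)⁺=54.0806, hold=53.9643 ⇒ V=54.0806 exercise | (k=1,j=1): S=132.0778, (K−S)⁺=13.5822, hold=27.5233 ⇒ V=27.5233 continue  boundary S*=91.5794
step 0: (k=0,j=0): S=109.9800, (K−S)⁺=35.6800, hold=40.5552 ⇒ V=40.5552 continue  boundary S*=-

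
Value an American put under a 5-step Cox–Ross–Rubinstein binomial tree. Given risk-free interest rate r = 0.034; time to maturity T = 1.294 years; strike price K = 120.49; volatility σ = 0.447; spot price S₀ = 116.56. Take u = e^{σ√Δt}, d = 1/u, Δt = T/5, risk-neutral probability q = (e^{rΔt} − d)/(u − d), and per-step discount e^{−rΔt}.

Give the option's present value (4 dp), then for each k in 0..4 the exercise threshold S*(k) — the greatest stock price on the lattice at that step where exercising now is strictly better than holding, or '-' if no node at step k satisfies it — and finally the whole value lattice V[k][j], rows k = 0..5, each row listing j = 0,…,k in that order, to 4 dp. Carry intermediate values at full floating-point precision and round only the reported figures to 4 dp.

price = 24.2456
boundary = - - - 58.9216 73.9661
tree:
24.2456
34.5201 12.7759
47.2538 20.3904 4.1763
61.5684 31.5312 7.8408 0.0000
73.5529 46.5239 14.7209 0.0000 0.0000
83.0998 61.5684 27.6380 0.0000 0.0000 0.0000

params: Δt=0.25880 u=1.25533 d=0.79660 q=0.46266 e^(-rΔt)=0.99124
t_5 payoffs: 83.0998 61.5684 27.6380 0.0000 0.0000 0.0000
t_4: node(4,0) S=46.9371 payoff=73.5529 vs cont=72.4974 → 73.5529 [stop]  node(4,1) S=73.9661 payoff=46.5239 vs cont=45.4683 → 46.5239 [stop]  node(4,2) S=116.5600 payoff=3.9300 vs cont=14.7209 → 14.7209 [wait]  node(4,3) S=183.6819 payoff=0.0000 vs cont=0.0000 → 0.0000 [wait]  node(4,4) S=289.4563 payoff=0.0000 vs cont=0.0000 → 0.0000 [wait]  ⇒ S*(4)=73.9661
t_3: node(3,0) S=58.9216 payoff=61.5684 vs cont=60.5129 → 61.5684 [stop]  node(3,1) S=92.8520 payoff=27.6380 vs cont=31.5312 → 31.5312 [wait]  node(3,2) S=146.3214 payoff=0.0000 vs cont=7.8408 → 7.8408 [wait]  node(3,3) S=230.5816 payoff=0.0000 vs cont=0.0000 → 0.0000 [wait]  ⇒ S*(3)=58.9216
t_2: node(2,0) S=73.9661 payoff=46.5239 vs cont=47.2538 → 47.2538 [wait]  node(2,1) S=116.5600 payoff=3.9300 vs cont=20.3904 → 20.3904 [wait]  node(2,2) S=183.6819 payoff=0.0000 vs cont=4.1763 → 4.1763 [wait]  ⇒ S*(2)=-
t_1: node(1,0) S=92.8520 payoff=27.6380 vs cont=34.5201 → 34.5201 [wait]  node(1,1) S=146.3214 payoff=0.0000 vs cont=12.7759 → 12.7759 [wait]  ⇒ S*(1)=-
t_0: node(0,0) S=116.5600 payoff=3.9300 vs cont=24.2456 → 24.2456 [wait]  ⇒ S*(0)=-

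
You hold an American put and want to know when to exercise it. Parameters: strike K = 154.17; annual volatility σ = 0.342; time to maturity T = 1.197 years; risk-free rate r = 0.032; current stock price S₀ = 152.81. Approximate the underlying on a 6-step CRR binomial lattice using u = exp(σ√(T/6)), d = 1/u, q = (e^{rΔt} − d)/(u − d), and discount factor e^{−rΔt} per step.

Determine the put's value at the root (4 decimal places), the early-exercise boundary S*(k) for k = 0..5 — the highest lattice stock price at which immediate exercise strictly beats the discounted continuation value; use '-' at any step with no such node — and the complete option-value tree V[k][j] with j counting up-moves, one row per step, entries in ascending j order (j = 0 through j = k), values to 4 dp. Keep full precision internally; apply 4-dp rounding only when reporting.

params: Δt=0.19950 u=1.16504 d=0.85834 q=0.48277 e^(-rΔt)=0.99364
t_6 payoffs: 93.0609 71.2254 41.5878 1.3600 0.0000 0.0000 0.0000
t_5: node(5,0) S=71.1946 payoff=82.9754 vs cont=81.9943 → 82.9754 [stop]  node(5,1) S=96.6338 payoff=57.5362 vs cont=56.5552 → 57.5362 [stop]  node(5,2) S=131.1628 payoff=23.0072 vs cont=22.0261 → 23.0072 [stop]  node(5,3) S=178.0298 payoff=0.0000 vs cont=0.6990 → 0.6990 [wait]  node(5,4) S=241.6433 payoff=0.0000 vs cont=0.0000 → 0.0000 [wait]  node(5,5) S=327.9870 payoff=0.0000 vs cont=0.0000 → 0.0000 [wait]  ⇒ S*(5)=131.1628
t_4: node(4,0) S=82.9446 payoff=71.2254 vs cont=70.2444 → 71.2254 [stop]  node(4,1) S=112.5822 payoff=41.5878 vs cont=40.6067 → 41.5878 [stop]  node(4,2) S=152.8100 payoff=1.3600 vs cont=12.1596 → 12.1596 [wait]  node(4,3) S=207.4119 payoff=0.0000 vs cont=0.3592 → 0.3592 [wait]  node(4,4) S=281.5242 payoff=0.0000 vs cont=0.0000 → 0.0000 [wait]  ⇒ S*(4)=112.5822
t_3: node(3,0) S=96.6338 payoff=57.5362 vs cont=56.5552 → 57.5362 [stop]  node(3,1) S=131.1628 payoff=23.0072 vs cont=27.2066 → 27.2066 [wait]  node(3,2) S=178.0298 payoff=0.0000 vs cont=6.4217 → 6.4217 [wait]  node(3,3) S=241.6433 payoff=0.0000 vs cont=0.1846 → 0.1846 [wait]  ⇒ S*(3)=96.6338
t_2: node(2,0) S=112.5822 payoff=41.5878 vs cont=42.6211 → 42.6211 [wait]  node(2,1) S=152.8100 payoff=1.3600 vs cont=17.0630 → 17.0630 [wait]  node(2,2) S=207.4119 payoff=0.0000 vs cont=3.3889 → 3.3889 [wait]  ⇒ S*(2)=-
t_1: node(1,0) S=131.1628 payoff=23.0072 vs cont=30.0898 → 30.0898 [wait]  node(1,1) S=178.0298 payoff=0.0000 vs cont=10.3951 → 10.3951 [wait]  ⇒ S*(1)=-
t_0: node(0,0) S=152.8100 payoff=1.3600 vs cont=20.4509 → 20.4509 [wait]  ⇒ S*(0)=-

price = 20.4509
boundary = - - - 96.6338 112.5822 131.1628
tree:
20.4509
30.0898 10.3951
42.6211 17.0630 3.3889
57.5362 27.2066 6.4217 0.1846
71.2254 41.5878 12.1596 0.3592 0.0000
82.9754 57.5362 23.0072 0.6990 0.0000 0.0000
93.0609 71.2254 41.5878 1.3600 0.0000 0.0000 0.0000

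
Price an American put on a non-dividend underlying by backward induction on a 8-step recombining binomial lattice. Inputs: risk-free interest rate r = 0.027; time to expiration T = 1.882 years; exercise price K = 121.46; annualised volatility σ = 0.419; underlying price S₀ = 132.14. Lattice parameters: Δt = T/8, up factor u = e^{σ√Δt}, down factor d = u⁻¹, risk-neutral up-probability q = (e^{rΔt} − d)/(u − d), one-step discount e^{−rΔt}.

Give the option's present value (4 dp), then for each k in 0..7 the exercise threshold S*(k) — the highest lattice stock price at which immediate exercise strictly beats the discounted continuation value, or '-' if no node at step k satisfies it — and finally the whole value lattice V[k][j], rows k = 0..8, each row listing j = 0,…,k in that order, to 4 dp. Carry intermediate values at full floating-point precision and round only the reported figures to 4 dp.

Δt=0.23525, u=1.22535, d=0.81609, q=0.46494, disc=e^(-rΔt)=0.99367
k=8 terminal: V=max(K-S,0) → 95.4611 82.4231 62.8469 33.4535 0.0000 0.0000 0.0000 0.0000 0.0000
k=7: j=0 S=31.8578 intr=89.6022 cont=88.8332 V=89.6022[EX]; j=1 S=47.8338 intr=73.6262 cont=72.8571 V=73.6262[EX]; j=2 S=71.8216 intr=49.6384 cont=48.8694 V=49.6384[EX]; j=3 S=107.8387 intr=13.6213 cont=17.7864 V=17.7864[hold]; j=4 S=161.9176 intr=0.0000 cont=0.0000 V=0.0000[hold]; j=5 S=243.1162 intr=0.0000 cont=0.0000 V=0.0000[hold]; j=6 S=365.0342 intr=0.0000 cont=0.0000 V=0.0000[hold]; j=7 S=548.0917 intr=0.0000 cont=0.0000 V=0.0000[hold]  S*(7)=71.8216
k=6: j=0 S=39.0369 intr=82.4231 cont=81.6541 V=82.4231[EX]; j=1 S=58.6131 intr=62.8469 cont=62.0778 V=62.8469[EX]; j=2 S=88.0065 intr=33.4535 cont=34.6087 V=34.6087[hold]; j=3 S=132.1400 intr=0.0000 cont=9.4566 V=9.4566[hold]; j=4 S=198.4056 intr=0.0000 cont=0.0000 V=0.0000[hold]; j=5 S=297.9022 intr=0.0000 cont=0.0000 V=0.0000[hold]; j=6 S=447.2943 intr=0.0000 cont=0.0000 V=0.0000[hold]  S*(6)=58.6131
k=5: j=0 S=47.8338 intr=73.6262 cont=72.8571 V=73.6262[EX]; j=1 S=71.8216 intr=49.6384 cont=49.4031 V=49.6384[EX]; j=2 S=107.8387 intr=13.6213 cont=22.7695 V=22.7695[hold]; j=3 S=161.9176 intr=0.0000 cont=5.0278 V=5.0278[hold]; j=4 S=243.1162 intr=0.0000 cont=0.0000 V=0.0000[hold]; j=5 S=365.0342 intr=0.0000 cont=0.0000 V=0.0000[hold]  S*(5)=71.8216
k=4: j=0 S=58.6131 intr=62.8469 cont=62.0778 V=62.8469[EX]; j=1 S=88.0065 intr=33.4535 cont=36.9109 V=36.9109[hold]; j=2 S=132.1400 intr=0.0000 cont=14.4288 V=14.4288[hold]; j=3 S=198.4056 intr=0.0000 cont=2.6732 V=2.6732[hold]; j=4 S=297.9022 intr=0.0000 cont=0.0000 V=0.0000[hold]  S*(4)=58.6131
k=3: j=0 S=71.8216 intr=49.6384 cont=50.4667 V=50.4667[hold]; j=1 S=107.8387 intr=13.6213 cont=26.2906 V=26.2906[hold]; j=2 S=161.9176 intr=0.0000 cont=8.9064 V=8.9064[hold]; j=3 S=243.1162 intr=0.0000 cont=1.4213 V=1.4213[hold]  S*(3)=-
k=2: j=0 S=88.0065 intr=33.4535 cont=38.9779 V=38.9779[hold]; j=1 S=132.1400 intr=0.0000 cont=18.0927 V=18.0927[hold]; j=2 S=198.4056 intr=0.0000 cont=5.3919 V=5.3919[hold]  S*(2)=-
k=1: j=0 S=107.8387 intr=13.6213 cont=29.0823 V=29.0823[hold]; j=1 S=161.9176 intr=0.0000 cont=12.1105 V=12.1105[hold]  S*(1)=-
k=0: j=0 S=132.1400 intr=0.0000 cont=21.0573 V=21.0573[hold]  S*(0)=-

price = 21.0573
boundary = - - - - 58.6131 71.8216 58.6131 71.8216
tree:
21.0573
29.0823 12.1105
38.9779 18.0927 5.3919
50.4667 26.2906 8.9064 1.4213
62.8469 36.9109 14.4288 2.6732 0.0000
73.6262 49.6384 22.7695 5.0278 0.0000 0.0000
82.4231 62.8469 34.6087 9.4566 0.0000 0.0000 0.0000
89.6022 73.6262 49.6384 17.7864 0.0000 0.0000 0.0000 0.0000
95.4611 82.4231 62.8469 33.4535 0.0000 0.0000 0.0000 0.0000 0.0000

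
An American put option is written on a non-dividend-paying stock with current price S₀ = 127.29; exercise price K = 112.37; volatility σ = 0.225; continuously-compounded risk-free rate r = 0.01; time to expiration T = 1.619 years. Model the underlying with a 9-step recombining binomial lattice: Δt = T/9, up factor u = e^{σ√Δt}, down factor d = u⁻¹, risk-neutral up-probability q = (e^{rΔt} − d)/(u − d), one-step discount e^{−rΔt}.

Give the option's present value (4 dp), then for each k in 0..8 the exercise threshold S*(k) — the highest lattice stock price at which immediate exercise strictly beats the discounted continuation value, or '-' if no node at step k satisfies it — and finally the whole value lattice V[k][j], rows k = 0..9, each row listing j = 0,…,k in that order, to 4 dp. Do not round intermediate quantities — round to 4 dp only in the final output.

params: Δt=0.17989 u=1.10013 d=0.90898 q=0.48558 e^(-rΔt)=0.99820
t_9 payoffs: 58.4448 47.1048 33.3802 16.7695 0.0000 0.0000 0.0000 0.0000 0.0000 0.0000
t_8: node(8,0) S=59.3249 payoff=53.0451 vs cont=52.8432 → 53.0451 [stop]  node(8,1) S=71.8003 payoff=40.5697 vs cont=40.3678 → 40.5697 [stop]  node(8,2) S=86.8991 payoff=25.4709 vs cont=25.2689 → 25.4709 [stop]  node(8,3) S=105.1732 payoff=7.1968 vs cont=8.6111 → 8.6111 [wait]  node(8,4) S=127.2900 payoff=0.0000 vs cont=0.0000 → 0.0000 [wait]  node(8,5) S=154.0578 payoff=0.0000 vs cont=0.0000 → 0.0000 [wait]  node(8,6) S=186.4546 payoff=0.0000 vs cont=0.0000 → 0.0000 [wait]  node(8,7) S=225.6641 payoff=0.0000 vs cont=0.0000 → 0.0000 [wait]  node(8,8) S=273.1190 payoff=0.0000 vs cont=0.0000 → 0.0000 [wait]  ⇒ S*(8)=86.8991
t_7: node(7,0) S=65.2652 payoff=47.1048 vs cont=46.9029 → 47.1048 [stop]  node(7,1) S=78.9898 payoff=33.3802 vs cont=33.1783 → 33.3802 [stop]  node(7,2) S=95.6005 payoff=16.7695 vs cont=17.2530 → 17.2530 [wait]  node(7,3) S=115.7043 payoff=0.0000 vs cont=4.4217 → 4.4217 [wait]  node(7,4) S=140.0358 payoff=0.0000 vs cont=0.0000 → 0.0000 [wait]  node(7,5) S=169.4839 payoff=0.0000 vs cont=0.0000 → 0.0000 [wait]  node(7,6) S=205.1246 payoff=0.0000 vs cont=0.0000 → 0.0000 [wait]  node(7,7) S=248.2602 payoff=0.0000 vs cont=0.0000 → 0.0000 [wait]  ⇒ S*(7)=78.9898
t_6: node(6,0) S=71.8003 payoff=40.5697 vs cont=40.3678 → 40.5697 [stop]  node(6,1) S=86.8991 payoff=25.4709 vs cont=25.5033 → 25.5033 [wait]  node(6,2) S=105.1732 payoff=7.1968 vs cont=11.0026 → 11.0026 [wait]  node(6,3) S=127.2900 payoff=0.0000 vs cont=2.2705 → 2.2705 [wait]  node(6,4) S=154.0578 payoff=0.0000 vs cont=0.0000 → 0.0000 [wait]  node(6,5) S=186.4546 payoff=0.0000 vs cont=0.0000 → 0.0000 [wait]  node(6,6) S=225.6641 payoff=0.0000 vs cont=0.0000 → 0.0000 [wait]  ⇒ S*(6)=71.8003
t_5: node(5,0) S=78.9898 payoff=33.3802 vs cont=33.1940 → 33.3802 [stop]  node(5,1) S=95.6005 payoff=16.7695 vs cont=18.4288 → 18.4288 [wait]  node(5,2) S=115.7043 payoff=0.0000 vs cont=6.7503 → 6.7503 [wait]  node(5,3) S=140.0358 payoff=0.0000 vs cont=1.1659 → 1.1659 [wait]  node(5,4) S=169.4839 payoff=0.0000 vs cont=0.0000 → 0.0000 [wait]  node(5,5) S=205.1246 payoff=0.0000 vs cont=0.0000 → 0.0000 [wait]  ⇒ S*(5)=78.9898
t_4: node(4,0) S=86.8991 payoff=25.4709 vs cont=26.0732 → 26.0732 [wait]  node(4,1) S=105.1732 payoff=7.1968 vs cont=12.7351 → 12.7351 [wait]  node(4,2) S=127.2900 payoff=0.0000 vs cont=4.0314 → 4.0314 [wait]  node(4,3) S=154.0578 payoff=0.0000 vs cont=0.5987 → 0.5987 [wait]  node(4,4) S=186.4546 payoff=0.0000 vs cont=0.0000 → 0.0000 [wait]  ⇒ S*(4)=-
t_3: node(3,0) S=95.6005 payoff=16.7695 vs cont=19.5612 → 19.5612 [wait]  node(3,1) S=115.7043 payoff=0.0000 vs cont=8.4934 → 8.4934 [wait]  node(3,2) S=140.0358 payoff=0.0000 vs cont=2.3603 → 2.3603 [wait]  node(3,3) S=169.4839 payoff=0.0000 vs cont=0.3074 → 0.3074 [wait]  ⇒ S*(3)=-
t_2: node(2,0) S=105.1732 payoff=7.1968 vs cont=14.1614 → 14.1614 [wait]  node(2,1) S=127.2900 payoff=0.0000 vs cont=5.5054 → 5.5054 [wait]  node(2,2) S=154.0578 payoff=0.0000 vs cont=1.3610 → 1.3610 [wait]  ⇒ S*(2)=-
t_1: node(1,0) S=115.7043 payoff=0.0000 vs cont=9.9403 → 9.9403 [wait]  node(1,1) S=140.0358 payoff=0.0000 vs cont=3.4867 → 3.4867 [wait]  ⇒ S*(1)=-
t_0: node(0,0) S=127.2900 payoff=0.0000 vs cont=6.7943 → 6.7943 [wait]  ⇒ S*(0)=-

price = 6.7943
boundary = - - - - - 78.9898 71.8003 78.9898 86.8991
tree:
6.7943
9.9403 3.4867
14.1614 5.5054 1.3610
19.5612 8.4934 2.3603 0.3074
26.0732 12.7351 4.0314 0.5987 0.0000
33.3802 18.4288 6.7503 1.1659 0.0000 0.0000
40.5697 25.5033 11.0026 2.2705 0.0000 0.0000 0.0000
47.1048 33.3802 17.2530 4.4217 0.0000 0.0000 0.0000 0.0000
53.0451 40.5697 25.4709 8.6111 0.0000 0.0000 0.0000 0.0000 0.0000
58.4448 47.1048 33.3802 16.7695 0.0000 0.0000 0.0000 0.0000 0.0000 0.0000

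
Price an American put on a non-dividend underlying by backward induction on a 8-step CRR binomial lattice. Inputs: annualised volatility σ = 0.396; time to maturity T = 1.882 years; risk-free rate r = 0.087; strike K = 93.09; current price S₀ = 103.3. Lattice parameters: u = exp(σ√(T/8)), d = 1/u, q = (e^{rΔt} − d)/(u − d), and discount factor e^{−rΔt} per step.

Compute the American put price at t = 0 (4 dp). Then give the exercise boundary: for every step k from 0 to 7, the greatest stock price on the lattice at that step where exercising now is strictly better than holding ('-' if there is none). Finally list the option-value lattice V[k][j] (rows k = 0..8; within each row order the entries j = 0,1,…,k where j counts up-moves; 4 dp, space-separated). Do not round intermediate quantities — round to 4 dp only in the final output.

Δt=0.23525, u=1.21176, d=0.82525, q=0.50563, disc=e^(-rΔt)=0.97974
k=8 terminal: V=max(K-S,0) → 70.8682 60.4605 45.1785 22.7390 0.0000 0.0000 0.0000 0.0000 0.0000
k=7: j=0 S=26.9274 intr=66.1626 cont=64.2767 V=66.1626[EX]; j=1 S=39.5390 intr=53.5510 cont=51.6652 V=53.5510[EX]; j=2 S=58.0571 intr=35.0329 cont=33.1470 V=35.0329[EX]; j=3 S=85.2482 intr=7.8418 cont=11.0138 V=11.0138[hold]; j=4 S=125.1744 intr=0.0000 cont=0.0000 V=0.0000[hold]; j=5 S=183.8000 intr=0.0000 cont=0.0000 V=0.0000[hold]; j=6 S=269.8830 intr=0.0000 cont=0.0000 V=0.0000[hold]; j=7 S=396.2831 intr=0.0000 cont=0.0000 V=0.0000[hold]  S*(7)=58.0571
k=6: j=0 S=32.6295 intr=60.4605 cont=58.5746 V=60.4605[EX]; j=1 S=47.9115 intr=45.1785 cont=43.2926 V=45.1785[EX]; j=2 S=70.3510 intr=22.7390 cont=22.4245 V=22.7390[EX]; j=3 S=103.3000 intr=0.0000 cont=5.3346 V=5.3346[hold]; j=4 S=151.6807 intr=0.0000 cont=0.0000 V=0.0000[hold]; j=5 S=222.7206 intr=0.0000 cont=0.0000 V=0.0000[hold]; j=6 S=327.0322 intr=0.0000 cont=0.0000 V=0.0000[hold]  S*(6)=70.3510
k=5: j=0 S=39.5390 intr=53.5510 cont=51.6652 V=53.5510[EX]; j=1 S=58.0571 intr=35.0329 cont=33.1470 V=35.0329[EX]; j=2 S=85.2482 intr=7.8418 cont=13.6565 V=13.6565[hold]; j=3 S=125.1744 intr=0.0000 cont=2.5838 V=2.5838[hold]; j=4 S=183.8000 intr=0.0000 cont=0.0000 V=0.0000[hold]; j=5 S=269.8830 intr=0.0000 cont=0.0000 V=0.0000[hold]  S*(5)=58.0571
k=4: j=0 S=47.9115 intr=45.1785 cont=43.2926 V=45.1785[EX]; j=1 S=70.3510 intr=22.7390 cont=23.7336 V=23.7336[hold]; j=2 S=103.3000 intr=0.0000 cont=7.8946 V=7.8946[hold]; j=3 S=151.6807 intr=0.0000 cont=1.2515 V=1.2515[hold]; j=4 S=222.7206 intr=0.0000 cont=0.0000 V=0.0000[hold]  S*(4)=47.9115
k=3: j=0 S=58.0571 intr=35.0329 cont=33.6397 V=35.0329[EX]; j=1 S=85.2482 intr=7.8418 cont=15.4064 V=15.4064[hold]; j=2 S=125.1744 intr=0.0000 cont=4.4438 V=4.4438[hold]; j=3 S=183.8000 intr=0.0000 cont=0.6062 V=0.6062[hold]  S*(3)=58.0571
k=2: j=0 S=70.3510 intr=22.7390 cont=24.6005 V=24.6005[hold]; j=1 S=103.3000 intr=0.0000 cont=9.6636 V=9.6636[hold]; j=2 S=151.6807 intr=0.0000 cont=2.4527 V=2.4527[hold]  S*(2)=-
k=1: j=0 S=85.2482 intr=7.8418 cont=16.7026 V=16.7026[hold]; j=1 S=125.1744 intr=0.0000 cont=5.8956 V=5.8956[hold]  S*(1)=-
k=0: j=0 S=103.3000 intr=0.0000 cont=11.0106 V=11.0106[hold]  S*(0)=-

price = 11.0106
boundary = - - - 58.0571 47.9115 58.0571 70.3510 58.0571
tree:
11.0106
16.7026 5.8956
24.6005 9.6636 2.4527
35.0329 15.4064 4.4438 0.6062
45.1785 23.7336 7.8946 1.2515 0.0000
53.5510 35.0329 13.6565 2.5838 0.0000 0.0000
60.4605 45.1785 22.7390 5.3346 0.0000 0.0000 0.0000
66.1626 53.5510 35.0329 11.0138 0.0000 0.0000 0.0000 0.0000
70.8682 60.4605 45.1785 22.7390 0.0000 0.0000 0.0000 0.0000 0.0000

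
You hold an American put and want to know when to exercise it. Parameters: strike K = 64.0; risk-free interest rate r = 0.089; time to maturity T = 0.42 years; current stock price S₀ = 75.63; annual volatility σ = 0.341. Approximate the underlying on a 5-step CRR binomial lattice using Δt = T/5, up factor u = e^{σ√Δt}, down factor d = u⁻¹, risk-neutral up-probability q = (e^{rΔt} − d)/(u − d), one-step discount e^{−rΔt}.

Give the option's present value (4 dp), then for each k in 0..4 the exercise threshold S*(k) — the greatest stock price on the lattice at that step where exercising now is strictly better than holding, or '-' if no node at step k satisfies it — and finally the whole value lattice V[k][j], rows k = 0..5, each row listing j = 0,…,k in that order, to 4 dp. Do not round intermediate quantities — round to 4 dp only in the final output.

Δt=0.08400, u=1.10388, d=0.90590, q=0.51321, disc=e^(-rΔt)=0.99255
k=5 terminal: V=max(K-S,0) → 17.8592 7.7751 0.0000 0.0000 0.0000 0.0000
k=4: j=0 S=50.9339 intr=13.0661 cont=12.5894 V=13.0661[EX]; j=1 S=62.0655 intr=1.9345 cont=3.7566 V=3.7566[hold]; j=2 S=75.6300 intr=0.0000 cont=0.0000 V=0.0000[hold]; j=3 S=92.1590 intr=0.0000 cont=0.0000 V=0.0000[hold]; j=4 S=112.3004 intr=0.0000 cont=0.0000 V=0.0000[hold]  S*(4)=50.9339
k=3: j=0 S=56.2249 intr=7.7751 cont=8.2266 V=8.2266[hold]; j=1 S=68.5129 intr=0.0000 cont=1.8151 V=1.8151[hold]; j=2 S=83.4864 intr=0.0000 cont=0.0000 V=0.0000[hold]; j=3 S=101.7325 intr=0.0000 cont=0.0000 V=0.0000[hold]  S*(3)=-
k=2: j=0 S=62.0655 intr=1.9345 cont=4.8993 V=4.8993[hold]; j=1 S=75.6300 intr=0.0000 cont=0.8770 V=0.8770[hold]; j=2 S=92.1590 intr=0.0000 cont=0.0000 V=0.0000[hold]  S*(2)=-
k=1: j=0 S=68.5129 intr=0.0000 cont=2.8139 V=2.8139[hold]; j=1 S=83.4864 intr=0.0000 cont=0.4237 V=0.4237[hold]  S*(1)=-
k=0: j=0 S=75.6300 intr=0.0000 cont=1.5754 V=1.5754[hold]  S*(0)=-

price = 1.5754
boundary = - - - - 50.9339
tree:
1.5754
2.8139 0.4237
4.8993 0.8770 0.0000
8.2266 1.8151 0.0000 0.0000
13.0661 3.7566 0.0000 0.0000 0.0000
17.8592 7.7751 0.0000 0.0000 0.0000 0.0000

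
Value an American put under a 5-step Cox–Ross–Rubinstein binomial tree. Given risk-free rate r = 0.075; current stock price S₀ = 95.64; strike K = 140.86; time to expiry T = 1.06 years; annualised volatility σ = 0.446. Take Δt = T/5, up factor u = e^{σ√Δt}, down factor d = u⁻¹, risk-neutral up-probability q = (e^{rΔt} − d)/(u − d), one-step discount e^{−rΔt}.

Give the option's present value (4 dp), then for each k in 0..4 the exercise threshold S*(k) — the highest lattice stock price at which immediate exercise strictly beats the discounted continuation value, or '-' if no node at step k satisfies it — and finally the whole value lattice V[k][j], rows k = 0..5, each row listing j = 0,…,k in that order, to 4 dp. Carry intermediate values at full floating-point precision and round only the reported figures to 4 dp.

Δt=0.21200, u=1.22796, d=0.81436, q=0.48759, disc=e^(-rΔt)=0.98423
k=5 terminal: V=max(K-S,0) → 106.6054 89.2080 62.9747 23.4180 0.0000 0.0000
k=4: j=0 S=42.0633 intr=98.7967 cont=96.5747 V=98.7967[EX]; j=1 S=63.4266 intr=77.4334 cont=75.2114 V=77.4334[EX]; j=2 S=95.6400 intr=45.2200 cont=42.9980 V=45.2200[EX]; j=3 S=144.2141 intr=0.0000 cont=11.8103 V=11.8103[hold]; j=4 S=217.4582 intr=0.0000 cont=0.0000 V=0.0000[hold]  S*(4)=95.6400
k=3: j=0 S=51.6520 intr=89.2080 cont=86.9860 V=89.2080[EX]; j=1 S=77.8853 intr=62.9747 cont=60.7527 V=62.9747[EX]; j=2 S=117.4420 intr=23.4180 cont=28.4734 V=28.4734[hold]; j=3 S=177.0890 intr=0.0000 cont=5.9562 V=5.9562[hold]  S*(3)=77.8853
k=2: j=0 S=63.4266 intr=77.4334 cont=75.2114 V=77.4334[EX]; j=1 S=95.6400 intr=45.2200 cont=45.4241 V=45.4241[hold]; j=2 S=144.2141 intr=0.0000 cont=17.2182 V=17.2182[hold]  S*(2)=63.4266
k=1: j=0 S=77.8853 intr=62.9747 cont=60.8507 V=62.9747[EX]; j=1 S=117.4420 intr=23.4180 cont=31.1716 V=31.1716[hold]  S*(1)=77.8853
k=0: j=0 S=95.6400 intr=45.2200 cont=46.7190 V=46.7190[hold]  S*(0)=-

price = 46.7190
boundary = - 77.8853 63.4266 77.8853 95.6400
tree:
46.7190
62.9747 31.1716
77.4334 45.4241 17.2182
89.2080 62.9747 28.4734 5.9562
98.7967 77.4334 45.2200 11.8103 0.0000
106.6054 89.2080 62.9747 23.4180 0.0000 0.0000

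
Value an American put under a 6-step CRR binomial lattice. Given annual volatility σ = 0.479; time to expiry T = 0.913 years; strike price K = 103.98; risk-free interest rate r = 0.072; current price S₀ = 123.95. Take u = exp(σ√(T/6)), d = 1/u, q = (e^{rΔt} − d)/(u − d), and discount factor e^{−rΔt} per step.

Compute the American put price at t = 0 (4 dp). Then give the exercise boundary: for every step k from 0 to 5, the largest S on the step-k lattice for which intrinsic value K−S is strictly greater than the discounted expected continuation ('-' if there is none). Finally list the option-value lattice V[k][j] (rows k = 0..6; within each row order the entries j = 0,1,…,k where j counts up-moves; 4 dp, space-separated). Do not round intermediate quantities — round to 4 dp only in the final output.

params: Δt=0.15217 u=1.20545 d=0.82957 q=0.48273 e^(-rΔt)=0.98910
t_6 payoffs: 63.5823 45.2780 18.6798 0.0000 0.0000 0.0000 0.0000
t_5: node(5,0) S=48.6973 payoff=55.2827 vs cont=54.1497 → 55.2827 [stop]  node(5,1) S=70.7622 payoff=33.2178 vs cont=32.0848 → 33.2178 [stop]  node(5,2) S=102.8249 payoff=1.1551 vs cont=9.5572 → 9.5572 [wait]  node(5,3) S=149.4152 payoff=0.0000 vs cont=0.0000 → 0.0000 [wait]  node(5,4) S=217.1158 payoff=0.0000 vs cont=0.0000 → 0.0000 [wait]  node(5,5) S=315.4919 payoff=0.0000 vs cont=0.0000 → 0.0000 [wait]  ⇒ S*(5)=70.7622
t_4: node(4,0) S=58.7020 payoff=45.2780 vs cont=44.1450 → 45.2780 [stop]  node(4,1) S=85.3002 payoff=18.6798 vs cont=21.5586 → 21.5586 [wait]  node(4,2) S=123.9500 payoff=0.0000 vs cont=4.8898 → 4.8898 [wait]  node(4,3) S=180.1122 payoff=0.0000 vs cont=0.0000 → 0.0000 [wait]  node(4,4) S=261.7218 payoff=0.0000 vs cont=0.0000 → 0.0000 [wait]  ⇒ S*(4)=58.7020
t_3: node(3,0) S=70.7622 payoff=33.2178 vs cont=33.4593 → 33.4593 [wait]  node(3,1) S=102.8249 payoff=1.1551 vs cont=13.3648 → 13.3648 [wait]  node(3,2) S=149.4152 payoff=0.0000 vs cont=2.5018 → 2.5018 [wait]  node(3,3) S=217.1158 payoff=0.0000 vs cont=0.0000 → 0.0000 [wait]  ⇒ S*(3)=-
t_2: node(2,0) S=85.3002 payoff=18.6798 vs cont=23.5002 → 23.5002 [wait]  node(2,1) S=123.9500 payoff=0.0000 vs cont=8.0324 → 8.0324 [wait]  node(2,2) S=180.1122 payoff=0.0000 vs cont=1.2800 → 1.2800 [wait]  ⇒ S*(2)=-
t_1: node(1,0) S=102.8249 payoff=1.1551 vs cont=15.8587 → 15.8587 [wait]  node(1,1) S=149.4152 payoff=0.0000 vs cont=4.7208 → 4.7208 [wait]  ⇒ S*(1)=-
t_0: node(0,0) S=123.9500 payoff=0.0000 vs cont=10.3679 → 10.3679 [wait]  ⇒ S*(0)=-

price = 10.3679
boundary = - - - - 58.7020 70.7622
tree:
10.3679
15.8587 4.7208
23.5002 8.0324 1.2800
33.4593 13.3648 2.5018 0.0000
45.2780 21.5586 4.8898 0.0000 0.0000
55.2827 33.2178 9.5572 0.0000 0.0000 0.0000
63.5823 45.2780 18.6798 0.0000 0.0000 0.0000 0.0000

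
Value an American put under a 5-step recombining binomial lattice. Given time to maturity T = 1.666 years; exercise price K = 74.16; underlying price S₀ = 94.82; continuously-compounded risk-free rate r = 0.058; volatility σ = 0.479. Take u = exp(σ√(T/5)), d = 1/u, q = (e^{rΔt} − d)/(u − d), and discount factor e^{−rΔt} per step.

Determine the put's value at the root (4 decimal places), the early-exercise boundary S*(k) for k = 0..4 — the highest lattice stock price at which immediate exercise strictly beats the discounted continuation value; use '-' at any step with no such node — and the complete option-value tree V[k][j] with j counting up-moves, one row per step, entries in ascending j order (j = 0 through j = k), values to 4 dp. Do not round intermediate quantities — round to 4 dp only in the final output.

price = 8.9757
boundary = - - - 41.3674 54.5430
tree:
8.9757
14.2959 3.2586
22.1135 5.9416 0.3223
32.7926 10.8095 0.6155 0.0000
42.7854 19.6170 1.1755 0.0000 0.0000
50.3643 32.7926 2.2450 0.0000 0.0000 0.0000

Δt=0.33320  u=1.31850  d=0.75844  q=0.46615  discount=0.98086
step 5 (expiry): payoffs max(K−S,0) = 50.3643 32.7926 2.2450 0.0000 0.0000 0.0000
step 4: (k=4,j=0): S=31.3746, (K−S)⁺=42.7854, hold=41.3660 ⇒ V=42.7854 exercise | (k=4,j=1): S=54.5430, (K−S)⁺=19.6170, hold=18.1976 ⇒ V=19.6170 exercise | (k=4,j=2): S=94.8200, (K−S)⁺=0.0000, hold=1.1755 ⇒ V=1.1755 continue | (k=4,j=3): S=164.8393, (K−S)⁺=0.0000, hold=0.0000 ⇒ V=0.0000 continue | (k=4,j=4): S=286.5641, (K−S)⁺=0.0000, hold=0.0000 ⇒ V=0.0000 continue  boundary S*=54.5430
step 3: (k=3,j=0): S=41.3674, (K−S)⁺=32.7926, hold=31.3731 ⇒ V=32.7926 exercise | (k=3,j=1): S=71.9150, (K−S)⁺=2.2450, hold=10.8095 ⇒ V=10.8095 continue | (k=3,j=2): S=125.0203, (K−S)⁺=0.0000, hold=0.6155 ⇒ V=0.6155 continue | (k=3,j=3): S=217.3408, (K−S)⁺=0.0000, hold=0.0000 ⇒ V=0.0000 continue  boundary S*=41.3674
step 2: (k=2,j=0): S=54.5430, (K−S)⁺=19.6170, hold=22.1135 ⇒ V=22.1135 continue | (k=2,j=1): S=94.8200, (K−S)⁺=0.0000, hold=5.9416 ⇒ V=5.9416 continue | (k=2,j=2): S=164.8393, (K−S)⁺=0.0000, hold=0.3223 ⇒ V=0.3223 continue  boundary S*=-
step 1: (k=1,j=0): S=71.9150, (K−S)⁺=2.2450, hold=14.2959 ⇒ V=14.2959 continue | (k=1,j=1): S=125.0203, (K−S)⁺=0.0000, hold=3.2586 ⇒ V=3.2586 continue  boundary S*=-
step 0: (k=0,j=0): S=94.8200, (K−S)⁺=0.0000, hold=8.9757 ⇒ V=8.9757 continue  boundary S*=-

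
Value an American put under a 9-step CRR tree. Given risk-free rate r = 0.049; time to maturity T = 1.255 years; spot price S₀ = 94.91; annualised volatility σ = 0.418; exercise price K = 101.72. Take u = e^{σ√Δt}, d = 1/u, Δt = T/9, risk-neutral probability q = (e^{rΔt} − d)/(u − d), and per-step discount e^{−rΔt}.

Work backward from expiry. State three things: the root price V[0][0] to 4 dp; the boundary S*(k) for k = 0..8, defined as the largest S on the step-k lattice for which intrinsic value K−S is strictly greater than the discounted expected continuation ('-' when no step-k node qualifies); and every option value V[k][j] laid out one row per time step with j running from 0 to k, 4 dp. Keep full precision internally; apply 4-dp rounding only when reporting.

Δt=0.13944  u=1.16893  d=0.85548  q=0.48293  discount=0.99319
step 9 (expiry): payoffs max(K−S,0) = 78.4279 69.8937 58.2324 42.2984 20.5262 0.0000 0.0000 0.0000 0.0000 0.0000
step 8: (k=8,j=0): S=27.2269, (K−S)⁺=74.4931, hold=73.8005 ⇒ V=74.4931 exercise | (k=8,j=1): S=37.2028, (K−S)⁺=64.5172, hold=63.8245 ⇒ V=64.5172 exercise | (k=8,j=2): S=50.8341, (K−S)⁺=50.8859, hold=50.1933 ⇒ V=50.8859 exercise | (k=8,j=3): S=69.4598, (K−S)⁺=32.2602, hold=31.5676 ⇒ V=32.2602 exercise | (k=8,j=4): S=94.9100, (K−S)⁺=6.8100, hold=10.5412 ⇒ V=10.5412 continue | (k=8,j=5): S=129.6853, (K−S)⁺=0.0000, hold=0.0000 ⇒ V=0.0000 continue | (k=8,j=6): S=177.2022, (K−S)⁺=0.0000, hold=0.0000 ⇒ V=0.0000 continue | (k=8,j=7): S=242.1296, (K−S)⁺=0.0000, hold=0.0000 ⇒ V=0.0000 continue | (k=8,j=8): S=330.8464, (K−S)⁺=0.0000, hold=0.0000 ⇒ V=0.0000 continue  boundary S*=69.4598
step 7: (k=7,j=0): S=31.8263, (K−S)⁺=69.8937, hold=69.2010 ⇒ V=69.8937 exercise | (k=7,j=1): S=43.4876, (K−S)⁺=58.2324, hold=57.5397 ⇒ V=58.2324 exercise | (k=7,j=2): S=59.4216, (K−S)⁺=42.2984, hold=41.6058 ⇒ V=42.2984 exercise | (k=7,j=3): S=81.1938, (K−S)⁺=20.5262, hold=21.6232 ⇒ V=21.6232 continue | (k=7,j=4): S=110.9434, (K−S)⁺=0.0000, hold=5.4134 ⇒ V=5.4134 continue | (k=7,j=5): S=151.5933, (K−S)⁺=0.0000, hold=0.0000 ⇒ V=0.0000 continue | (k=7,j=6): S=207.1374, (K−S)⁺=0.0000, hold=0.0000 ⇒ V=0.0000 continue | (k=7,j=7): S=283.0330, (K−S)⁺=0.0000, hold=0.0000 ⇒ V=0.0000 continue  boundary S*=59.4216
step 6: (k=6,j=0): S=37.2028, (K−S)⁺=64.5172, hold=63.8245 ⇒ V=64.5172 exercise | (k=6,j=1): S=50.8341, (K−S)⁺=50.8859, hold=50.1933 ⇒ V=50.8859 exercise | (k=6,j=2): S=69.4598, (K−S)⁺=32.2602, hold=32.0937 ⇒ V=32.2602 exercise | (k=6,j=3): S=94.9100, (K−S)⁺=6.8100, hold=13.7011 ⇒ V=13.7011 continue | (k=6,j=4): S=129.6853, (K−S)⁺=0.0000, hold=2.7801 ⇒ V=2.7801 continue | (k=6,j=5): S=177.2022, (K−S)⁺=0.0000, hold=0.0000 ⇒ V=0.0000 continue | (k=6,j=6): S=242.1296, (K−S)⁺=0.0000, hold=0.0000 ⇒ V=0.0000 continue  boundary S*=69.4598
step 5: (k=5,j=0): S=43.4876, (K−S)⁺=58.2324, hold=57.5397 ⇒ V=58.2324 exercise | (k=5,j=1): S=59.4216, (K−S)⁺=42.2984, hold=41.6058 ⇒ V=42.2984 exercise | (k=5,j=2): S=81.1938, (K−S)⁺=20.5262, hold=23.1388 ⇒ V=23.1388 continue | (k=5,j=3): S=110.9434, (K−S)⁺=0.0000, hold=8.3696 ⇒ V=8.3696 continue | (k=5,j=4): S=151.5933, (K−S)⁺=0.0000, hold=1.4277 ⇒ V=1.4277 continue | (k=5,j=5): S=207.1374, (K−S)⁺=0.0000, hold=0.0000 ⇒ V=0.0000 continue  boundary S*=59.4216
step 4: (k=4,j=0): S=50.8341, (K−S)⁺=50.8859, hold=50.1933 ⇒ V=50.8859 exercise | (k=4,j=1): S=69.4598, (K−S)⁺=32.2602, hold=32.8207 ⇒ V=32.8207 continue | (k=4,j=2): S=94.9100, (K−S)⁺=6.8100, hold=15.8974 ⇒ V=15.8974 continue | (k=4,j=3): S=129.6853, (K−S)⁺=0.0000, hold=4.9830 ⇒ V=4.9830 continue | (k=4,j=4): S=177.2022, (K−S)⁺=0.0000, hold=0.7332 ⇒ V=0.7332 continue  boundary S*=50.8341
step 3: (k=3,j=0): S=59.4216, (K−S)⁺=42.2984, hold=41.8746 ⇒ V=42.2984 exercise | (k=3,j=1): S=81.1938, (K−S)⁺=20.5262, hold=24.4801 ⇒ V=24.4801 continue | (k=3,j=2): S=110.9434, (K−S)⁺=0.0000, hold=10.5541 ⇒ V=10.5541 continue | (k=3,j=3): S=151.5933, (K−S)⁺=0.0000, hold=2.9107 ⇒ V=2.9107 continue  boundary S*=59.4216
step 2: (k=2,j=0): S=69.4598, (K−S)⁺=32.2602, hold=33.4640 ⇒ V=33.4640 continue | (k=2,j=1): S=94.9100, (K−S)⁺=6.8100, hold=17.6339 ⇒ V=17.6339 continue | (k=2,j=2): S=129.6853, (K−S)⁺=0.0000, hold=6.8162 ⇒ V=6.8162 continue  boundary S*=-
step 1: (k=1,j=0): S=81.1938, (K−S)⁺=20.5262, hold=25.6434 ⇒ V=25.6434 continue | (k=1,j=1): S=110.9434, (K−S)⁺=0.0000, hold=12.3252 ⇒ V=12.3252 continue  boundary S*=-
step 0: (k=0,j=0): S=94.9100, (K−S)⁺=6.8100, hold=19.0808 ⇒ V=19.0808 continue  boundary S*=-

price = 19.0808
boundary = - - - 59.4216 50.8341 59.4216 69.4598 59.4216 69.4598
tree:
19.0808
25.6434 12.3252
33.4640 17.6339 6.8162
42.2984 24.4801 10.5541 2.9107
50.8859 32.8207 15.8974 4.9830 0.7332
58.2324 42.2984 23.1388 8.3696 1.4277 0.0000
64.5172 50.8859 32.2602 13.7011 2.7801 0.0000 0.0000
69.8937 58.2324 42.2984 21.6232 5.4134 0.0000 0.0000 0.0000
74.4931 64.5172 50.8859 32.2602 10.5412 0.0000 0.0000 0.0000 0.0000
78.4279 69.8937 58.2324 42.2984 20.5262 0.0000 0.0000 0.0000 0.0000 0.0000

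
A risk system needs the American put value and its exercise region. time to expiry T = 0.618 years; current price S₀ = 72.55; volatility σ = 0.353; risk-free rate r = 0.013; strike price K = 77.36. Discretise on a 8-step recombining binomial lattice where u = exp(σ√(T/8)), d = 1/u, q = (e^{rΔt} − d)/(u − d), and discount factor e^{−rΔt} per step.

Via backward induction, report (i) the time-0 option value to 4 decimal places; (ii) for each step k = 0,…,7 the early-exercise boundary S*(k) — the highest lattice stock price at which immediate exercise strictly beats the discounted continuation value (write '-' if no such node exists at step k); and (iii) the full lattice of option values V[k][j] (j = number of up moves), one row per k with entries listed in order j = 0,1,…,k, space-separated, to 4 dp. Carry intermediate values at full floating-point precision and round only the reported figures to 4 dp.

price = 10.7720
boundary = - - - - 49.0003 54.0516 59.6236 65.7700
tree:
10.7720
14.4063 6.8669
18.6889 9.8080 3.7028
23.4414 13.5919 5.7392 1.5097
28.3597 18.1752 8.6671 2.5869 0.3487
32.9389 23.3084 12.6656 4.3639 0.6719 0.0000
37.0902 28.3597 17.7364 7.2120 1.2950 0.0000 0.0000
40.8535 32.9389 23.3084 11.5900 2.4958 0.0000 0.0000 0.0000
44.2652 37.0902 28.3597 17.7364 4.8100 0.0000 0.0000 0.0000 0.0000

Δt=0.07725  u=1.10309  d=0.90655  q=0.48060  discount=0.99900
step 8 (expiry): payoffs max(K−S,0) = 44.2652 37.0902 28.3597 17.7364 4.8100 0.0000 0.0000 0.0000 0.0000
step 7: (k=7,j=0): S=36.5065, (K−S)⁺=40.8535, hold=40.7759 ⇒ V=40.8535 exercise | (k=7,j=1): S=44.4211, (K−S)⁺=32.9389, hold=32.8613 ⇒ V=32.9389 exercise | (k=7,j=2): S=54.0516, (K−S)⁺=23.3084, hold=23.2308 ⇒ V=23.3084 exercise | (k=7,j=3): S=65.7700, (K−S)⁺=11.5900, hold=11.5124 ⇒ V=11.5900 exercise | (k=7,j=4): S=80.0289, (K−S)⁺=0.0000, hold=2.4958 ⇒ V=2.4958 continue | (k=7,j=5): S=97.3793, (K−S)⁺=0.0000, hold=0.0000 ⇒ V=0.0000 continue | (k=7,j=6): S=118.4911, (K−S)⁺=0.0000, hold=0.0000 ⇒ V=0.0000 continue | (k=7,j=7): S=144.1800, (K−S)⁺=0.0000, hold=0.0000 ⇒ V=0.0000 continue  boundary S*=65.7700
step 6: (k=6,j=0): S=40.2698, (K−S)⁺=37.0902, hold=37.0126 ⇒ V=37.0902 exercise | (k=6,j=1): S=49.0003, (K−S)⁺=28.3597, hold=28.2821 ⇒ V=28.3597 exercise | (k=6,j=2): S=59.6236, (K−S)⁺=17.7364, hold=17.6588 ⇒ V=17.7364 exercise | (k=6,j=3): S=72.5500, (K−S)⁺=4.8100, hold=7.2120 ⇒ V=7.2120 continue | (k=6,j=4): S=88.2789, (K−S)⁺=0.0000, hold=1.2950 ⇒ V=1.2950 continue | (k=6,j=5): S=107.4178, (K−S)⁺=0.0000, hold=0.0000 ⇒ V=0.0000 continue | (k=6,j=6): S=130.7060, (K−S)⁺=0.0000, hold=0.0000 ⇒ V=0.0000 continue  boundary S*=59.6236
step 5: (k=5,j=0): S=44.4211, (K−S)⁺=32.9389, hold=32.8613 ⇒ V=32.9389 exercise | (k=5,j=1): S=54.0516, (K−S)⁺=23.3084, hold=23.2308 ⇒ V=23.3084 exercise | (k=5,j=2): S=65.7700, (K−S)⁺=11.5900, hold=12.6656 ⇒ V=12.6656 continue | (k=5,j=3): S=80.0289, (K−S)⁺=0.0000, hold=4.3639 ⇒ V=4.3639 continue | (k=5,j=4): S=97.3793, (K−S)⁺=0.0000, hold=0.6719 ⇒ V=0.6719 continue | (k=5,j=5): S=118.4911, (K−S)⁺=0.0000, hold=0.0000 ⇒ V=0.0000 continue  boundary S*=54.0516
step 4: (k=4,j=0): S=49.0003, (K−S)⁺=28.3597, hold=28.2821 ⇒ V=28.3597 exercise | (k=4,j=1): S=59.6236, (K−S)⁺=17.7364, hold=18.1752 ⇒ V=18.1752 continue | (k=4,j=2): S=72.5500, (K−S)⁺=4.8100, hold=8.6671 ⇒ V=8.6671 continue | (k=4,j=3): S=88.2789, (K−S)⁺=0.0000, hold=2.5869 ⇒ V=2.5869 continue | (k=4,j=4): S=107.4178, (K−S)⁺=0.0000, hold=0.3487 ⇒ V=0.3487 continue  boundary S*=49.0003
step 3: (k=3,j=0): S=54.0516, (K−S)⁺=23.3084, hold=23.4414 ⇒ V=23.4414 continue | (k=3,j=1): S=65.7700, (K−S)⁺=11.5900, hold=13.5919 ⇒ V=13.5919 continue | (k=3,j=2): S=80.0289, (K−S)⁺=0.0000, hold=5.7392 ⇒ V=5.7392 continue | (k=3,j=3): S=97.3793, (K−S)⁺=0.0000, hold=1.5097 ⇒ V=1.5097 continue  boundary S*=-
step 2: (k=2,j=0): S=59.6236, (K−S)⁺=17.7364, hold=18.6889 ⇒ V=18.6889 continue | (k=2,j=1): S=72.5500, (K−S)⁺=4.8100, hold=9.8080 ⇒ V=9.8080 continue | (k=2,j=2): S=88.2789, (K−S)⁺=0.0000, hold=3.7028 ⇒ V=3.7028 continue  boundary S*=-
step 1: (k=1,j=0): S=65.7700, (K−S)⁺=11.5900, hold=14.4063 ⇒ V=14.4063 continue | (k=1,j=1): S=80.0289, (K−S)⁺=0.0000, hold=6.8669 ⇒ V=6.8669 continue  boundary S*=-
step 0: (k=0,j=0): S=72.5500, (K−S)⁺=4.8100, hold=10.7720 ⇒ V=10.7720 continue  boundary S*=-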